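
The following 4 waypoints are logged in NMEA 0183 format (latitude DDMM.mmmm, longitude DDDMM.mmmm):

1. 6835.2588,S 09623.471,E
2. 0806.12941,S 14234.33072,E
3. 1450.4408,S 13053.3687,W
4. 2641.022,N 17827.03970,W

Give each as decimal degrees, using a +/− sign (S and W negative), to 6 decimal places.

Point 1:
  φ: degrees = first 2 digits = 68, minutes = 35.2588; 68 + 35.2588/60 = 68.5876467
  hemisphere S, so the sign is −
  Lon: split at 3 digits → 096° and 23.471′; 96 + 23.471/60 = 96.3911833
  E → positive
Point 2:
  Latitude: degrees = first 2 digits = 8, minutes = 6.12941; 8 + 6.12941/60 = 8.1021568
  hemisphere S, so the sign is −
  λ: split at 3 digits → 142° and 34.33072′; 142 + 34.33072/60 = 142.5721787
  E ⇒ keep positive
Point 3:
  Latitude: degrees = first 2 digits = 14, minutes = 50.4408; 14 + 50.4408/60 = 14.8406800
  S → negative
  Longitude: split at 3 digits → 130° and 53.3687′; 130 + 53.3687/60 = 130.8894783
  hemisphere W, so the sign is −
Point 4:
  Lat: split at 2 digits → 26° and 41.022′; 26 + 41.022/60 = 26.6837000
  N → positive
  Lon: split at 3 digits → 178° and 27.0397′; 178 + 27.0397/60 = 178.4506617
  hemisphere W, so the sign is −

1. -68.587647, 96.391183
2. -8.102157, 142.572179
3. -14.840680, -130.889478
4. 26.683700, -178.450662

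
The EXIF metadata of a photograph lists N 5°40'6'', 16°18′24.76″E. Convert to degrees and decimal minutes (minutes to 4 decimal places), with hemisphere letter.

5° 40.1000′ N, 16° 18.4127′ E

φ: seconds/60 = 0.10000; minutes = 40 + 0.10000 = 40.100000
Lon: 18 + 24.76/60 = 18.412667′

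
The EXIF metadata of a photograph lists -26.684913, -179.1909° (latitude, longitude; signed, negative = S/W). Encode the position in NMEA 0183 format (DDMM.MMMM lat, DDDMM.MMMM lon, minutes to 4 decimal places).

2641.0948,S / 17911.4540,W

Latitude is negative → S; |value| = 26.684913
Latitude: fractional part 0.684913 → 41.094780 minutes
Longitude is negative → W; |value| = 179.190900
λ: fractional part 0.190900 → 11.454000 minutes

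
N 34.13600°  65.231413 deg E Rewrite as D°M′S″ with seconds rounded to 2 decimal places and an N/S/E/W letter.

Latitude: whole degrees 34; 8.16000′ → 8′ and 9.6000″
Lon: 0.231413 × 60 = 13.88478′ → 13′, remainder × 60 = 53.0868″

34°08′9.60″ N, 65°13′53.09″ E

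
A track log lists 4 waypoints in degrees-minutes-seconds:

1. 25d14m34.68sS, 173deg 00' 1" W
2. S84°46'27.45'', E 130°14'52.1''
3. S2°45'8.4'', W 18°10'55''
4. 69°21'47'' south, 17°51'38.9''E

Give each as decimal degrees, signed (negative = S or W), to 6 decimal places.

Point 1:
  Lat: 25° + 14/60 + 34.68/3600 = 25 + 0.233333 + 0.009633 = 25.2429667
  S ⇒ negate
  Lon: 173 + 0/60 + 1/3600 = 173.0002778
  hemisphere W, so the sign is −
Point 2:
  Latitude: 46′ + 27.45″ = 46.45750′; 84 + 46.45750/60 = 84.7742917
  hemisphere S, so the sign is −
  Lon: 130 + 14/60 + 52.1/3600 = 130.2478056
  E ⇒ keep positive
Point 3:
  Lat: 45′ + 8.4″ = 45.14000′; 2 + 45.14000/60 = 2.7523333
  S → negative
  Longitude: 18° + 10/60 + 55/3600 = 18 + 0.166667 + 0.015278 = 18.1819444
  W → negative
Point 4:
  Latitude: 69 + 21/60 + 47/3600 = 69.3630556
  S → negative
  Longitude: 17° + 51/60 + 38.9/3600 = 17 + 0.850000 + 0.010806 = 17.8608056
  E ⇒ keep positive

1. -25.242967, -173.000278
2. -84.774292, 130.247806
3. -2.752333, -18.181944
4. -69.363056, 17.860806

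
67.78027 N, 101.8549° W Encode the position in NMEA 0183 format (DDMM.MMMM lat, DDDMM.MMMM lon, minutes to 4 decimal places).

φ: 67° + 0.780270 × 60 = 67° 46.816200′
Lon: fractional part 0.854900 → 51.294000 minutes

6746.8162,N / 10151.2940,W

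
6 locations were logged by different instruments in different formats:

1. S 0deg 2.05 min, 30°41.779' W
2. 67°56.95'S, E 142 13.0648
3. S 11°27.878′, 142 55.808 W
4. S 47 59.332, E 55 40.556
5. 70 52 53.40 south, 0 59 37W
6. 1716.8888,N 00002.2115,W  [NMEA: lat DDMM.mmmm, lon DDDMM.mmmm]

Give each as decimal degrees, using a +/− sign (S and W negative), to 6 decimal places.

1. -0.034167, -30.696317
2. -67.949167, 142.217747
3. -11.464633, -142.930133
4. -47.988867, 55.675933
5. -70.881500, -0.993611
6. 17.281480, -0.036858

Point 1:
  Latitude: 0 + 2.05/60 = 0.0341667
  S ⇒ negate
  Longitude: 41.779′ = 0.696317°; total 30.6963167
  W ⇒ negate
Point 2:
  Lat: 56.95′ = 0.949167°; total 67.9491667
  S → negative
  Longitude: 13.0648′ = 0.217747°; total 142.2177467
  E ⇒ keep positive
Point 3:
  Latitude: 27.878′ = 0.464633°; total 11.4646333
  S ⇒ negate
  Longitude: 142 + 55.808/60 = 142.9301333
  W ⇒ negate
Point 4:
  Lat: 59.332′ = 0.988867°; total 47.9888667
  S → negative
  λ: 55 + 40.556/60 = 55.6759333
  E ⇒ keep positive
Point 5:
  Latitude: 70 + 52/60 + 53.4/3600 = 70.8815000
  S → negative
  λ: 59′ + 37″ = 59.61667′; 0 + 59.61667/60 = 0.9936111
  hemisphere W, so the sign is −
Point 6:
  Lat: degrees = first 2 digits = 17, minutes = 16.8888; 17 + 16.8888/60 = 17.2814800
  N → positive
  λ: degrees = first 3 digits = 0, minutes = 2.2115; 0 + 2.2115/60 = 0.0368583
  hemisphere W, so the sign is −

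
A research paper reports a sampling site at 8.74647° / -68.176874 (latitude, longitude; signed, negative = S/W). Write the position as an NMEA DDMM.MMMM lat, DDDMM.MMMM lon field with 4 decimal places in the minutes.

φ: 8° + 0.746470 × 60 = 8° 44.788200′
Longitude is negative → W; |value| = 68.176874
λ: 68° + 0.176874 × 60 = 68° 10.612440′

0844.7882,N / 06810.6124,W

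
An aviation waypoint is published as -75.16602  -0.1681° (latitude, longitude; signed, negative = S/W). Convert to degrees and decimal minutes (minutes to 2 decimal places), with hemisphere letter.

Latitude is negative → S; |value| = 75.166020
Lat: 75° + 0.166020 × 60 = 75° 9.9612′
Longitude is negative → W; |value| = 0.168100
Longitude: 0° + 0.168100 × 60 = 0° 10.0860′

75° 9.96′ S, 0° 10.09′ W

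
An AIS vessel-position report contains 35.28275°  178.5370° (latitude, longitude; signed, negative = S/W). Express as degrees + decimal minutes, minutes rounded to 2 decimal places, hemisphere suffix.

35° 16.97′ N, 178° 32.22′ E

φ: 35° + 0.282750 × 60 = 35° 16.9650′
λ: 178° + 0.537000 × 60 = 178° 32.2200′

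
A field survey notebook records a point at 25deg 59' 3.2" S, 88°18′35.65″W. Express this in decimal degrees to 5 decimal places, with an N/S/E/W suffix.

φ: 25° + 59/60 + 3.2/3600 = 25 + 0.983333 + 0.000889 = 25.984222
Lon: 18′ + 35.65″ = 18.59417′; 88 + 18.59417/60 = 88.309903

25.98422° S, 88.30990° W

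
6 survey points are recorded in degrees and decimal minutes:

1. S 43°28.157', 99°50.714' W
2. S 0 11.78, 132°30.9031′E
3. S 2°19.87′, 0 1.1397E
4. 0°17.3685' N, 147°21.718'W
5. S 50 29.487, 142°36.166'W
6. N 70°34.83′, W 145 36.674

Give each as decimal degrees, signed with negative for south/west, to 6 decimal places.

Point 1:
  Lat: 43 + 28.157/60 = 43.4692833
  S ⇒ negate
  λ: 99 + 50.714/60 = 99.8452333
  hemisphere W, so the sign is −
Point 2:
  Latitude: 11.78′ = 0.196333°; total 0.1963333
  hemisphere S, so the sign is −
  Longitude: 30.9031′ = 0.515052°; total 132.5150517
  E ⇒ keep positive
Point 3:
  Latitude: 2 + 19.87/60 = 2.3311667
  hemisphere S, so the sign is −
  Lon: 1.1397′ = 0.018995°; total 0.0189950
  E → positive
Point 4:
  Lat: 17.3685′ = 0.289475°; total 0.2894750
  N ⇒ keep positive
  Longitude: 21.718′ = 0.361967°; total 147.3619667
  W ⇒ negate
Point 5:
  Latitude: 29.487′ = 0.491450°; total 50.4914500
  hemisphere S, so the sign is −
  Longitude: 36.166′ = 0.602767°; total 142.6027667
  hemisphere W, so the sign is −
Point 6:
  Lat: 70 + 34.83/60 = 70.5805000
  N → positive
  Longitude: 145 + 36.674/60 = 145.6112333
  W ⇒ negate

1. -43.469283, -99.845233
2. -0.196333, 132.515052
3. -2.331167, 0.018995
4. 0.289475, -147.361967
5. -50.491450, -142.602767
6. 70.580500, -145.611233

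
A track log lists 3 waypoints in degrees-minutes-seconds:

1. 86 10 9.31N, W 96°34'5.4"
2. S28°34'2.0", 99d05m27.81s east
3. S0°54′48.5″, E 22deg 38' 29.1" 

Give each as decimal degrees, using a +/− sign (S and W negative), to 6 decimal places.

Point 1:
  Lat: 10′ + 9.31″ = 10.15517′; 86 + 10.15517/60 = 86.1692528
  N ⇒ keep positive
  Lon: 96° + 34/60 + 5.4/3600 = 96 + 0.566667 + 0.001500 = 96.5681667
  W → negative
Point 2:
  Latitude: 34′ + 2″ = 34.03333′; 28 + 34.03333/60 = 28.5672222
  S → negative
  Lon: 5′ + 27.81″ = 5.46350′; 99 + 5.46350/60 = 99.0910583
  E → positive
Point 3:
  φ: 54′ + 48.5″ = 54.80833′; 0 + 54.80833/60 = 0.9134722
  hemisphere S, so the sign is −
  λ: 38′ + 29.1″ = 38.48500′; 22 + 38.48500/60 = 22.6414167
  E ⇒ keep positive

1. 86.169253, -96.568167
2. -28.567222, 99.091058
3. -0.913472, 22.641417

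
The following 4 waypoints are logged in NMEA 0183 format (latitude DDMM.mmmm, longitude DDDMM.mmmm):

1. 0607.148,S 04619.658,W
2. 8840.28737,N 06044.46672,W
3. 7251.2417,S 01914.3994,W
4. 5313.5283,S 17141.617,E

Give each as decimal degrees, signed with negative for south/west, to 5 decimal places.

1. -6.11913, -46.32763
2. 88.67146, -60.74111
3. -72.85403, -19.23999
4. -53.22547, 171.69362

Point 1:
  Latitude: split at 2 digits → 06° and 7.148′; 6 + 7.148/60 = 6.119133
  hemisphere S, so the sign is −
  Lon: split at 3 digits → 046° and 19.658′; 46 + 19.658/60 = 46.327633
  W → negative
Point 2:
  Latitude: degrees = first 2 digits = 88, minutes = 40.28737; 88 + 40.28737/60 = 88.671456
  N ⇒ keep positive
  Lon: degrees = first 3 digits = 60, minutes = 44.46672; 60 + 44.46672/60 = 60.741112
  W ⇒ negate
Point 3:
  φ: degrees = first 2 digits = 72, minutes = 51.2417; 72 + 51.2417/60 = 72.854028
  S → negative
  λ: degrees = first 3 digits = 19, minutes = 14.3994; 19 + 14.3994/60 = 19.239990
  W ⇒ negate
Point 4:
  Latitude: degrees = first 2 digits = 53, minutes = 13.5283; 53 + 13.5283/60 = 53.225472
  S → negative
  λ: split at 3 digits → 171° and 41.617′; 171 + 41.617/60 = 171.693617
  E → positive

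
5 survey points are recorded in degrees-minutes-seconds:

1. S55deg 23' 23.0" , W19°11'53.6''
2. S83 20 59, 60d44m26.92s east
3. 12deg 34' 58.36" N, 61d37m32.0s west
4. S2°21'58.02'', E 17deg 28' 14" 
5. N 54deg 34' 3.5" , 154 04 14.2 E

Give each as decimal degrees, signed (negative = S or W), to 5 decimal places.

1. -55.38972, -19.19822
2. -83.34972, 60.74081
3. 12.58288, -61.62556
4. -2.36612, 17.47056
5. 54.56764, 154.07061

Point 1:
  Latitude: 55° + 23/60 + 23/3600 = 55 + 0.383333 + 0.006389 = 55.389722
  S ⇒ negate
  λ: 19 + 11/60 + 53.6/3600 = 19.198222
  W ⇒ negate
Point 2:
  Latitude: 83° + 20/60 + 59/3600 = 83 + 0.333333 + 0.016389 = 83.349722
  hemisphere S, so the sign is −
  Longitude: 44′ + 26.92″ = 44.44867′; 60 + 44.44867/60 = 60.740811
  E → positive
Point 3:
  Latitude: 12° + 34/60 + 58.36/3600 = 12 + 0.566667 + 0.016211 = 12.582878
  N ⇒ keep positive
  Longitude: 61 + 37/60 + 32/3600 = 61.625556
  hemisphere W, so the sign is −
Point 4:
  Latitude: 21′ + 58.02″ = 21.96700′; 2 + 21.96700/60 = 2.366117
  hemisphere S, so the sign is −
  Lon: 28′ + 14″ = 28.23333′; 17 + 28.23333/60 = 17.470556
  E → positive
Point 5:
  Lat: 54° + 34/60 + 3.5/3600 = 54 + 0.566667 + 0.000972 = 54.567639
  N ⇒ keep positive
  Longitude: 4′ + 14.2″ = 4.23667′; 154 + 4.23667/60 = 154.070611
  E → positive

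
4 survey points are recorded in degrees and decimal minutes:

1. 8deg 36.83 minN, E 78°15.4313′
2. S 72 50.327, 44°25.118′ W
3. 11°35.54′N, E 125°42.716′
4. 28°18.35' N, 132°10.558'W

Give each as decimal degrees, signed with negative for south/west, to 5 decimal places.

1. 8.61383, 78.25719
2. -72.83878, -44.41863
3. 11.59233, 125.71193
4. 28.30583, -132.17597

Point 1:
  Lat: 36.83′ = 0.613833°; total 8.613833
  N → positive
  λ: 15.4313′ = 0.257188°; total 78.257188
  E → positive
Point 2:
  Latitude: 72 + 50.327/60 = 72.838783
  S ⇒ negate
  Longitude: 44 + 25.118/60 = 44.418633
  W → negative
Point 3:
  φ: 11 + 35.54/60 = 11.592333
  N → positive
  Lon: 125 + 42.716/60 = 125.711933
  E ⇒ keep positive
Point 4:
  Lat: 18.35′ = 0.305833°; total 28.305833
  N ⇒ keep positive
  λ: 132 + 10.558/60 = 132.175967
  hemisphere W, so the sign is −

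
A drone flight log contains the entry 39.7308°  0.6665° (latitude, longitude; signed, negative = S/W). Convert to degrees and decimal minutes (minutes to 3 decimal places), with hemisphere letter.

39° 43.848′ N, 0° 39.990′ E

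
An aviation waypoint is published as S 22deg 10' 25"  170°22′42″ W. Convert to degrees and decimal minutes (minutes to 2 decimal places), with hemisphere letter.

22° 10.42′ S, 170° 22.70′ W

Latitude: seconds/60 = 0.41667; minutes = 10 + 0.41667 = 10.4167
Lon: 22 + 42/60 = 22.7000′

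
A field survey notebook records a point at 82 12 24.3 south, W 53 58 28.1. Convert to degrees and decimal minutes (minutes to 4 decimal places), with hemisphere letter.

82° 12.4050′ S, 53° 58.4683′ W

φ: seconds/60 = 0.40500; minutes = 12 + 0.40500 = 12.405000
λ: 58 + 28.1/60 = 58.468333′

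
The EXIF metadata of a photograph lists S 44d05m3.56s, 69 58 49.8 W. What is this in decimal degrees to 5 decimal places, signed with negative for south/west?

-44.08432, -69.98050

φ: 44 + 5/60 + 3.56/3600 = 44.084322
S ⇒ negate
Longitude: 69 + 58/60 + 49.8/3600 = 69.980500
hemisphere W, so the sign is −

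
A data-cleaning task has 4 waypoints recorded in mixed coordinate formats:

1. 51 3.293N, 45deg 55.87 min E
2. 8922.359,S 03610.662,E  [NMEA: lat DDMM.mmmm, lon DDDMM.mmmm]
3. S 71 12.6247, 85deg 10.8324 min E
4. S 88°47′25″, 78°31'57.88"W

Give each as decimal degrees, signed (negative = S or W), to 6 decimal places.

1. 51.054883, 45.931167
2. -89.372650, 36.177700
3. -71.210412, 85.180540
4. -88.790278, -78.532744

Point 1:
  Lat: 51 + 3.293/60 = 51.0548833
  N → positive
  λ: 55.87′ = 0.931167°; total 45.9311667
  E ⇒ keep positive
Point 2:
  Lat: split at 2 digits → 89° and 22.359′; 89 + 22.359/60 = 89.3726500
  S ⇒ negate
  Lon: split at 3 digits → 036° and 10.662′; 36 + 10.662/60 = 36.1777000
  E → positive
Point 3:
  Latitude: 12.6247′ = 0.210412°; total 71.2104117
  hemisphere S, so the sign is −
  Lon: 85 + 10.8324/60 = 85.1805400
  E ⇒ keep positive
Point 4:
  φ: 88° + 47/60 + 25/3600 = 88 + 0.783333 + 0.006944 = 88.7902778
  hemisphere S, so the sign is −
  λ: 78 + 31/60 + 57.88/3600 = 78.5327444
  W → negative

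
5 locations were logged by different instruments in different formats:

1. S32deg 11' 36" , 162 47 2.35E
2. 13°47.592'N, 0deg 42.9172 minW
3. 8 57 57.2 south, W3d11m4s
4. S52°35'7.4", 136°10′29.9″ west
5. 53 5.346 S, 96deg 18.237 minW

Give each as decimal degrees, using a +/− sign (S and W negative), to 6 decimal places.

1. -32.193333, 162.783986
2. 13.793200, -0.715287
3. -8.965889, -3.184444
4. -52.585389, -136.174972
5. -53.089100, -96.303950

Point 1:
  Lat: 32° + 11/60 + 36/3600 = 32 + 0.183333 + 0.010000 = 32.1933333
  S → negative
  λ: 162° + 47/60 + 2.35/3600 = 162 + 0.783333 + 0.000653 = 162.7839861
  E → positive
Point 2:
  φ: 47.592′ = 0.793200°; total 13.7932000
  N → positive
  λ: 42.9172′ = 0.715287°; total 0.7152867
  hemisphere W, so the sign is −
Point 3:
  φ: 57′ + 57.2″ = 57.95333′; 8 + 57.95333/60 = 8.9658889
  hemisphere S, so the sign is −
  Lon: 11′ + 4″ = 11.06667′; 3 + 11.06667/60 = 3.1844444
  W ⇒ negate
Point 4:
  Lat: 52 + 35/60 + 7.4/3600 = 52.5853889
  S → negative
  λ: 136 + 10/60 + 29.9/3600 = 136.1749722
  W → negative
Point 5:
  Latitude: 53 + 5.346/60 = 53.0891000
  S ⇒ negate
  λ: 18.237′ = 0.303950°; total 96.3039500
  W → negative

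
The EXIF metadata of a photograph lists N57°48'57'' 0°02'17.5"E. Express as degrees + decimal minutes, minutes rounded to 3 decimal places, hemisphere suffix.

57° 48.950′ N, 0° 2.292′ E

φ: 48 + 57/60 = 48.95000′
Longitude: seconds/60 = 0.29167; minutes = 2 + 0.29167 = 2.29167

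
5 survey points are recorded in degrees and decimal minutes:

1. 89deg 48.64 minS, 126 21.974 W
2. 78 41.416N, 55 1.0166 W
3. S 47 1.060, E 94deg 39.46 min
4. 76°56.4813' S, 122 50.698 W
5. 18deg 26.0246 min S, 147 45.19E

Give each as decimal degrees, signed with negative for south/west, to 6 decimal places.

Point 1:
  Latitude: 48.64′ = 0.810667°; total 89.8106667
  S ⇒ negate
  Lon: 126 + 21.974/60 = 126.3662333
  W ⇒ negate
Point 2:
  Latitude: 41.416′ = 0.690267°; total 78.6902667
  N ⇒ keep positive
  λ: 55 + 1.0166/60 = 55.0169433
  hemisphere W, so the sign is −
Point 3:
  Latitude: 47 + 1.06/60 = 47.0176667
  S ⇒ negate
  Longitude: 39.46′ = 0.657667°; total 94.6576667
  E → positive
Point 4:
  Latitude: 76 + 56.4813/60 = 76.9413550
  S ⇒ negate
  Lon: 50.698′ = 0.844967°; total 122.8449667
  hemisphere W, so the sign is −
Point 5:
  Lat: 26.0246′ = 0.433743°; total 18.4337433
  S → negative
  Lon: 45.19′ = 0.753167°; total 147.7531667
  E ⇒ keep positive

1. -89.810667, -126.366233
2. 78.690267, -55.016943
3. -47.017667, 94.657667
4. -76.941355, -122.844967
5. -18.433743, 147.753167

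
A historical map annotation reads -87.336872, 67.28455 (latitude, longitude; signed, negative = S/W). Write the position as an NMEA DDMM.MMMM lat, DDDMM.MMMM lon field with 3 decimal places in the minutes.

Latitude is negative → S; |value| = 87.336872
Lat: fractional part 0.336872 → 20.21232 minutes
λ: fractional part 0.284550 → 17.07300 minutes

8720.212,S / 06717.073,E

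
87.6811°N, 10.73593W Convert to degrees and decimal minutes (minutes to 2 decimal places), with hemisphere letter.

87° 40.87′ N, 10° 44.16′ W

Lat: fractional part 0.681100 → 40.8660 minutes
Lon: fractional part 0.735930 → 44.1558 minutes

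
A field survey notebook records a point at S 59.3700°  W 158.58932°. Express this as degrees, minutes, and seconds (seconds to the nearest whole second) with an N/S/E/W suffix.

59°22′12″ S, 158°35′22″ W

Latitude: whole degrees 59; 22.20000′ → 22′ and 12.00″
Lon: 0.589320° → 35.35920′; 0.35920 × 60 = 21.55″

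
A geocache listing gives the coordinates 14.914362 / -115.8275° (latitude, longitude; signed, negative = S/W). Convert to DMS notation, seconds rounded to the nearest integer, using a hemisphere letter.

14°54′52″ N, 115°49′39″ W

φ: whole degrees 14; 54.86172′ → 54′ and 51.70″
Longitude is negative → W; |value| = 115.827500
Lon: 0.827500 × 60 = 49.65000′ → 49′, remainder × 60 = 39.00″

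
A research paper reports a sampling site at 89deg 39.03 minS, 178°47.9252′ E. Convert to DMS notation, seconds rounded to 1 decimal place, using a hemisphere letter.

Lat: 39.03000′ → 39′ and 0.03000 × 60 = 1.800″
λ: fractional minutes 0.92520 × 60 = 55.512″

89°39′1.8″ S, 178°47′55.5″ E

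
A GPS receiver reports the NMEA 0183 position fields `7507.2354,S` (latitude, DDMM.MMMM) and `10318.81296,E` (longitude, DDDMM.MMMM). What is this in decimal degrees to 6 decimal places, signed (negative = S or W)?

-75.120590, 103.313549

φ: split at 2 digits → 75° and 7.2354′; 75 + 7.2354/60 = 75.1205900
S ⇒ negate
λ: degrees = first 3 digits = 103, minutes = 18.81296; 103 + 18.81296/60 = 103.3135493
E → positive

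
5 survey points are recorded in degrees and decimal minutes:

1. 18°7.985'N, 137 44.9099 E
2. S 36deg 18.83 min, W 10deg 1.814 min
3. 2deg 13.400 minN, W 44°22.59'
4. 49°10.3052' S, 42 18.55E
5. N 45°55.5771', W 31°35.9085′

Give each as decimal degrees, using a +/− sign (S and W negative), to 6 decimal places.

1. 18.133083, 137.748498
2. -36.313833, -10.030233
3. 2.223333, -44.376500
4. -49.171753, 42.309167
5. 45.926285, -31.598475

Point 1:
  φ: 7.985′ = 0.133083°; total 18.1330833
  N ⇒ keep positive
  Longitude: 137 + 44.9099/60 = 137.7484983
  E → positive
Point 2:
  Latitude: 36 + 18.83/60 = 36.3138333
  S ⇒ negate
  Longitude: 1.814′ = 0.030233°; total 10.0302333
  hemisphere W, so the sign is −
Point 3:
  Lat: 2 + 13.4/60 = 2.2233333
  N ⇒ keep positive
  Longitude: 44 + 22.59/60 = 44.3765000
  hemisphere W, so the sign is −
Point 4:
  φ: 49 + 10.3052/60 = 49.1717533
  S ⇒ negate
  Lon: 18.55′ = 0.309167°; total 42.3091667
  E → positive
Point 5:
  Lat: 55.5771′ = 0.926285°; total 45.9262850
  N → positive
  Lon: 31 + 35.9085/60 = 31.5984750
  W → negative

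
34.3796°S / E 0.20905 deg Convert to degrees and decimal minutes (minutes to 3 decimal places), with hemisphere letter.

Latitude: 34° + 0.379600 × 60 = 34° 22.77600′
Lon: minutes = (0.209050 − 0) × 60 = 12.54300

34° 22.776′ S, 0° 12.543′ E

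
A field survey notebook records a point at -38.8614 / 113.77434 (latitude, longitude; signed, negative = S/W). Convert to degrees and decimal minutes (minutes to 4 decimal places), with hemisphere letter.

Latitude is negative → S; |value| = 38.861400
Latitude: 38° + 0.861400 × 60 = 38° 51.684000′
Lon: minutes = (113.774340 − 113) × 60 = 46.460400

38° 51.6840′ S, 113° 46.4604′ E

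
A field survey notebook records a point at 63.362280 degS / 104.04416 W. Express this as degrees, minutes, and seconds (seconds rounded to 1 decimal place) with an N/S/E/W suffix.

Lat: whole degrees 63; 21.73680′ → 21′ and 44.208″
λ: 0.044160° → 2.64960′; 0.64960 × 60 = 38.976″

63°21′44.2″ S, 104°02′39.0″ W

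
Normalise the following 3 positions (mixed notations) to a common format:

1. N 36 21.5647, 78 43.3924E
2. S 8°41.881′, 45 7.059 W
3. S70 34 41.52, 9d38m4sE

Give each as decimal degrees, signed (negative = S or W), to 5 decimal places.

1. 36.35941, 78.72321
2. -8.69802, -45.11765
3. -70.57820, 9.63444

Point 1:
  Lat: 36 + 21.5647/60 = 36.359412
  N ⇒ keep positive
  Lon: 43.3924′ = 0.723207°; total 78.723207
  E → positive
Point 2:
  Latitude: 8 + 41.881/60 = 8.698017
  S ⇒ negate
  Lon: 7.059′ = 0.117650°; total 45.117650
  W ⇒ negate
Point 3:
  Lat: 34′ + 41.52″ = 34.69200′; 70 + 34.69200/60 = 70.578200
  S ⇒ negate
  λ: 9° + 38/60 + 4/3600 = 9 + 0.633333 + 0.001111 = 9.634444
  E → positive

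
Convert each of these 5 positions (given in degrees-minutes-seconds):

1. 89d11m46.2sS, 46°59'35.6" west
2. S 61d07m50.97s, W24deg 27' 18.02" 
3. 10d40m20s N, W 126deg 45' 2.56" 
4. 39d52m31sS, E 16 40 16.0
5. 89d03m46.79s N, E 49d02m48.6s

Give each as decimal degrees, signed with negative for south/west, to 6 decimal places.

Point 1:
  φ: 89° + 11/60 + 46.2/3600 = 89 + 0.183333 + 0.012833 = 89.1961667
  S → negative
  Longitude: 59′ + 35.6″ = 59.59333′; 46 + 59.59333/60 = 46.9932222
  W → negative
Point 2:
  Latitude: 61 + 7/60 + 50.97/3600 = 61.1308250
  hemisphere S, so the sign is −
  Longitude: 24 + 27/60 + 18.02/3600 = 24.4550056
  hemisphere W, so the sign is −
Point 3:
  Latitude: 10° + 40/60 + 20/3600 = 10 + 0.666667 + 0.005556 = 10.6722222
  N → positive
  λ: 126 + 45/60 + 2.56/3600 = 126.7507111
  W ⇒ negate
Point 4:
  Lat: 52′ + 31″ = 52.51667′; 39 + 52.51667/60 = 39.8752778
  hemisphere S, so the sign is −
  λ: 16 + 40/60 + 16/3600 = 16.6711111
  E ⇒ keep positive
Point 5:
  Latitude: 89 + 3/60 + 46.79/3600 = 89.0629972
  N ⇒ keep positive
  Longitude: 2′ + 48.6″ = 2.81000′; 49 + 2.81000/60 = 49.0468333
  E → positive

1. -89.196167, -46.993222
2. -61.130825, -24.455006
3. 10.672222, -126.750711
4. -39.875278, 16.671111
5. 89.062997, 49.046833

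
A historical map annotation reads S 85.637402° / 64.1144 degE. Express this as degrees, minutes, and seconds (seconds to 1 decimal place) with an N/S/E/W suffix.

85°38′14.6″ S, 64°06′51.8″ E

Lat: whole degrees 85; 38.24412′ → 38′ and 14.647″
Longitude: 0.114400° → 6.86400′; 0.86400 × 60 = 51.840″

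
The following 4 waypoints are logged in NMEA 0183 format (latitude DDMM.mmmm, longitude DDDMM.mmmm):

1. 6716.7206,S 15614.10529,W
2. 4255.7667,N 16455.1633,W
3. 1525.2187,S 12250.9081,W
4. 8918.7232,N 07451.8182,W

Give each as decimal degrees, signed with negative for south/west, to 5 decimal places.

Point 1:
  Lat: split at 2 digits → 67° and 16.7206′; 67 + 16.7206/60 = 67.278677
  S → negative
  Lon: degrees = first 3 digits = 156, minutes = 14.10529; 156 + 14.10529/60 = 156.235088
  W ⇒ negate
Point 2:
  Lat: split at 2 digits → 42° and 55.7667′; 42 + 55.7667/60 = 42.929445
  N → positive
  λ: split at 3 digits → 164° and 55.1633′; 164 + 55.1633/60 = 164.919388
  W → negative
Point 3:
  Latitude: degrees = first 2 digits = 15, minutes = 25.2187; 15 + 25.2187/60 = 15.420312
  S → negative
  Lon: split at 3 digits → 122° and 50.9081′; 122 + 50.9081/60 = 122.848468
  W ⇒ negate
Point 4:
  Latitude: degrees = first 2 digits = 89, minutes = 18.7232; 89 + 18.7232/60 = 89.312053
  N ⇒ keep positive
  Lon: split at 3 digits → 074° and 51.8182′; 74 + 51.8182/60 = 74.863637
  hemisphere W, so the sign is −

1. -67.27868, -156.23509
2. 42.92945, -164.91939
3. -15.42031, -122.84847
4. 89.31205, -74.86364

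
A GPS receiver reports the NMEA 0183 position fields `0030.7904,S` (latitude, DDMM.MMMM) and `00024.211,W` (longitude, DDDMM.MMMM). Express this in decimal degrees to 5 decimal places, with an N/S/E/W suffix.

0.51317° S, 0.40352° W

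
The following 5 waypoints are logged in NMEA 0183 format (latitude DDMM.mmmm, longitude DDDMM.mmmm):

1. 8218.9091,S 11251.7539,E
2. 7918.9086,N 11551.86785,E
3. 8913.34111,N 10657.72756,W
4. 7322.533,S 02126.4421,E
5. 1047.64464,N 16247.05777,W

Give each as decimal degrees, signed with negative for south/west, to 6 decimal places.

Point 1:
  Latitude: split at 2 digits → 82° and 18.9091′; 82 + 18.9091/60 = 82.3151517
  hemisphere S, so the sign is −
  Longitude: split at 3 digits → 112° and 51.7539′; 112 + 51.7539/60 = 112.8625650
  E ⇒ keep positive
Point 2:
  Latitude: degrees = first 2 digits = 79, minutes = 18.9086; 79 + 18.9086/60 = 79.3151433
  N ⇒ keep positive
  λ: split at 3 digits → 115° and 51.86785′; 115 + 51.86785/60 = 115.8644642
  E ⇒ keep positive
Point 3:
  φ: degrees = first 2 digits = 89, minutes = 13.34111; 89 + 13.34111/60 = 89.2223518
  N → positive
  Lon: degrees = first 3 digits = 106, minutes = 57.72756; 106 + 57.72756/60 = 106.9621260
  W ⇒ negate
Point 4:
  Lat: split at 2 digits → 73° and 22.533′; 73 + 22.533/60 = 73.3755500
  S ⇒ negate
  Longitude: split at 3 digits → 021° and 26.4421′; 21 + 26.4421/60 = 21.4407017
  E → positive
Point 5:
  φ: split at 2 digits → 10° and 47.64464′; 10 + 47.64464/60 = 10.7940773
  N ⇒ keep positive
  λ: degrees = first 3 digits = 162, minutes = 47.05777; 162 + 47.05777/60 = 162.7842962
  W ⇒ negate

1. -82.315152, 112.862565
2. 79.315143, 115.864464
3. 89.222352, -106.962126
4. -73.375550, 21.440702
5. 10.794077, -162.784296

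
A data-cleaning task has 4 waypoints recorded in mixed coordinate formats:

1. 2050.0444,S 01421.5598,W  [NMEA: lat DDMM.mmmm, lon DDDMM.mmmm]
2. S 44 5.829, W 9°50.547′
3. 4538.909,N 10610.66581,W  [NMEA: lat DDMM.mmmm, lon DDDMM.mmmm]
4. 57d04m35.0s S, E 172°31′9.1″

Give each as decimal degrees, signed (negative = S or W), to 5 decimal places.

1. -20.83407, -14.35933
2. -44.09715, -9.84245
3. 45.64848, -106.17776
4. -57.07639, 172.51919

Point 1:
  Lat: degrees = first 2 digits = 20, minutes = 50.0444; 20 + 50.0444/60 = 20.834073
  hemisphere S, so the sign is −
  λ: degrees = first 3 digits = 14, minutes = 21.5598; 14 + 21.5598/60 = 14.359330
  W → negative
Point 2:
  φ: 5.829′ = 0.097150°; total 44.097150
  S ⇒ negate
  Lon: 50.547′ = 0.842450°; total 9.842450
  W ⇒ negate
Point 3:
  Latitude: degrees = first 2 digits = 45, minutes = 38.909; 45 + 38.909/60 = 45.648483
  N → positive
  Lon: split at 3 digits → 106° and 10.66581′; 106 + 10.66581/60 = 106.177764
  W ⇒ negate
Point 4:
  Latitude: 57 + 4/60 + 35/3600 = 57.076389
  S ⇒ negate
  Lon: 172 + 31/60 + 9.1/3600 = 172.519194
  E ⇒ keep positive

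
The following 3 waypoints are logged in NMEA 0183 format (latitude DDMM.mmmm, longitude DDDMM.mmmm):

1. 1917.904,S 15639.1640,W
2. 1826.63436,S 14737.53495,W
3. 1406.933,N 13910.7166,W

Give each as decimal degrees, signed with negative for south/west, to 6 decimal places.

1. -19.298400, -156.652733
2. -18.443906, -147.625583
3. 14.115550, -139.178610

Point 1:
  Lat: split at 2 digits → 19° and 17.904′; 19 + 17.904/60 = 19.2984000
  S ⇒ negate
  Lon: split at 3 digits → 156° and 39.164′; 156 + 39.164/60 = 156.6527333
  W → negative
Point 2:
  Lat: degrees = first 2 digits = 18, minutes = 26.63436; 18 + 26.63436/60 = 18.4439060
  S ⇒ negate
  Longitude: degrees = first 3 digits = 147, minutes = 37.53495; 147 + 37.53495/60 = 147.6255825
  W ⇒ negate
Point 3:
  Latitude: split at 2 digits → 14° and 6.933′; 14 + 6.933/60 = 14.1155500
  N → positive
  λ: degrees = first 3 digits = 139, minutes = 10.7166; 139 + 10.7166/60 = 139.1786100
  hemisphere W, so the sign is −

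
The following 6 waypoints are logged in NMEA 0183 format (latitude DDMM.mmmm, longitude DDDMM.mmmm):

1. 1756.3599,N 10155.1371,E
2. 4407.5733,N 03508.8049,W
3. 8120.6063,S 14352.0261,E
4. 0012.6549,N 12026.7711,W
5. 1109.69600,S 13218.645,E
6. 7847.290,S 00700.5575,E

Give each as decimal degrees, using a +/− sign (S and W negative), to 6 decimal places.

Point 1:
  Lat: degrees = first 2 digits = 17, minutes = 56.3599; 17 + 56.3599/60 = 17.9393317
  N ⇒ keep positive
  Lon: degrees = first 3 digits = 101, minutes = 55.1371; 101 + 55.1371/60 = 101.9189517
  E → positive
Point 2:
  Lat: degrees = first 2 digits = 44, minutes = 7.5733; 44 + 7.5733/60 = 44.1262217
  N ⇒ keep positive
  λ: degrees = first 3 digits = 35, minutes = 8.8049; 35 + 8.8049/60 = 35.1467483
  hemisphere W, so the sign is −
Point 3:
  φ: degrees = first 2 digits = 81, minutes = 20.6063; 81 + 20.6063/60 = 81.3434383
  S → negative
  λ: split at 3 digits → 143° and 52.0261′; 143 + 52.0261/60 = 143.8671017
  E → positive
Point 4:
  φ: degrees = first 2 digits = 0, minutes = 12.6549; 0 + 12.6549/60 = 0.2109150
  N ⇒ keep positive
  λ: split at 3 digits → 120° and 26.7711′; 120 + 26.7711/60 = 120.4461850
  W → negative
Point 5:
  φ: split at 2 digits → 11° and 9.696′; 11 + 9.696/60 = 11.1616000
  hemisphere S, so the sign is −
  Lon: degrees = first 3 digits = 132, minutes = 18.645; 132 + 18.645/60 = 132.3107500
  E → positive
Point 6:
  Lat: degrees = first 2 digits = 78, minutes = 47.29; 78 + 47.29/60 = 78.7881667
  S ⇒ negate
  λ: split at 3 digits → 007° and 0.5575′; 7 + 0.5575/60 = 7.0092917
  E → positive

1. 17.939332, 101.918952
2. 44.126222, -35.146748
3. -81.343438, 143.867102
4. 0.210915, -120.446185
5. -11.161600, 132.310750
6. -78.788167, 7.009292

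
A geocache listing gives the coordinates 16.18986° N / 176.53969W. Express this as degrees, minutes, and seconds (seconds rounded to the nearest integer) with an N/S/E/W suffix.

φ: whole degrees 16; 11.39160′ → 11′ and 23.50″
Longitude: whole degrees 176; 32.38140′ → 32′ and 22.88″

16°11′23″ N, 176°32′23″ W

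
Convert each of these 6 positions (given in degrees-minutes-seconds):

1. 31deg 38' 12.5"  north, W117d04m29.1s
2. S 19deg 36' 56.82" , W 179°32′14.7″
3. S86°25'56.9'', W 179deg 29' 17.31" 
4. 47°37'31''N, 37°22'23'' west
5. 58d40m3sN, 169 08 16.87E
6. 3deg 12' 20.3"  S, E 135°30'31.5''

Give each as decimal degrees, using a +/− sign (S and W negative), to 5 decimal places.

Point 1:
  φ: 31 + 38/60 + 12.5/3600 = 31.636806
  N → positive
  Longitude: 4′ + 29.1″ = 4.48500′; 117 + 4.48500/60 = 117.074750
  hemisphere W, so the sign is −
Point 2:
  φ: 19° + 36/60 + 56.82/3600 = 19 + 0.600000 + 0.015783 = 19.615783
  hemisphere S, so the sign is −
  Longitude: 32′ + 14.7″ = 32.24500′; 179 + 32.24500/60 = 179.537417
  W → negative
Point 3:
  φ: 86° + 25/60 + 56.9/3600 = 86 + 0.416667 + 0.015806 = 86.432472
  hemisphere S, so the sign is −
  Longitude: 29′ + 17.31″ = 29.28850′; 179 + 29.28850/60 = 179.488142
  W ⇒ negate
Point 4:
  Latitude: 47° + 37/60 + 31/3600 = 47 + 0.616667 + 0.008611 = 47.625278
  N → positive
  Lon: 37° + 22/60 + 23/3600 = 37 + 0.366667 + 0.006389 = 37.373056
  W → negative
Point 5:
  Lat: 58 + 40/60 + 3/3600 = 58.667500
  N → positive
  λ: 8′ + 16.87″ = 8.28117′; 169 + 8.28117/60 = 169.138019
  E ⇒ keep positive
Point 6:
  Lat: 3° + 12/60 + 20.3/3600 = 3 + 0.200000 + 0.005639 = 3.205639
  S → negative
  Lon: 135 + 30/60 + 31.5/3600 = 135.508750
  E → positive

1. 31.63681, -117.07475
2. -19.61578, -179.53742
3. -86.43247, -179.48814
4. 47.62528, -37.37306
5. 58.66750, 169.13802
6. -3.20564, 135.50875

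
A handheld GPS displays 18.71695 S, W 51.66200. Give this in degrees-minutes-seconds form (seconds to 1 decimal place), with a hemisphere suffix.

18°43′1.0″ S, 51°39′43.2″ W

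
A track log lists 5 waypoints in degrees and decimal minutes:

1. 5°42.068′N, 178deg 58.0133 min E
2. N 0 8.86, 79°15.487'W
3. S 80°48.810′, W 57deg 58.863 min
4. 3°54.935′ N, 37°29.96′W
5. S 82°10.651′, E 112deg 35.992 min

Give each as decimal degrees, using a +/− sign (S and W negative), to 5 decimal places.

Point 1:
  Lat: 5 + 42.068/60 = 5.701133
  N → positive
  Lon: 178 + 58.0133/60 = 178.966888
  E → positive
Point 2:
  Latitude: 8.86′ = 0.147667°; total 0.147667
  N → positive
  λ: 15.487′ = 0.258117°; total 79.258117
  W ⇒ negate
Point 3:
  Latitude: 48.81′ = 0.813500°; total 80.813500
  hemisphere S, so the sign is −
  λ: 58.863′ = 0.981050°; total 57.981050
  W → negative
Point 4:
  Latitude: 3 + 54.935/60 = 3.915583
  N ⇒ keep positive
  Longitude: 37 + 29.96/60 = 37.499333
  W ⇒ negate
Point 5:
  Latitude: 10.651′ = 0.177517°; total 82.177517
  S ⇒ negate
  Lon: 35.992′ = 0.599867°; total 112.599867
  E → positive

1. 5.70113, 178.96689
2. 0.14767, -79.25812
3. -80.81350, -57.98105
4. 3.91558, -37.49933
5. -82.17752, 112.59987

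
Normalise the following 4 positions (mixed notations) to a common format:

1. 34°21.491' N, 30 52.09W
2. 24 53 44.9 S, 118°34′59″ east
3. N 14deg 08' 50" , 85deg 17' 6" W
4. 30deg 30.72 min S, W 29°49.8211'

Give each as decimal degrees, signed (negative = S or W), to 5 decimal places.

1. 34.35818, -30.86817
2. -24.89581, 118.58306
3. 14.14722, -85.28500
4. -30.51200, -29.83035

Point 1:
  Lat: 34 + 21.491/60 = 34.358183
  N ⇒ keep positive
  λ: 52.09′ = 0.868167°; total 30.868167
  W ⇒ negate
Point 2:
  Latitude: 24 + 53/60 + 44.9/3600 = 24.895806
  S → negative
  Longitude: 118 + 34/60 + 59/3600 = 118.583056
  E → positive
Point 3:
  Lat: 14° + 8/60 + 50/3600 = 14 + 0.133333 + 0.013889 = 14.147222
  N → positive
  Lon: 85 + 17/60 + 6/3600 = 85.285000
  W → negative
Point 4:
  Lat: 30.72′ = 0.512000°; total 30.512000
  S → negative
  Lon: 29 + 49.8211/60 = 29.830352
  W ⇒ negate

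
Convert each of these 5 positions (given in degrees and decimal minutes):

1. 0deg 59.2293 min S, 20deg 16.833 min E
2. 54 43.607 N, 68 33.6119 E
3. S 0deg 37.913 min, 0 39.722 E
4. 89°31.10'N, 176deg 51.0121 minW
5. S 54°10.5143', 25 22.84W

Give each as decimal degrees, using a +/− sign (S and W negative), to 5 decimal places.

1. -0.98716, 20.28055
2. 54.72678, 68.56020
3. -0.63188, 0.66203
4. 89.51833, -176.85020
5. -54.17524, -25.38067

Point 1:
  Latitude: 59.2293′ = 0.987155°; total 0.987155
  S → negative
  Lon: 20 + 16.833/60 = 20.280550
  E → positive
Point 2:
  Latitude: 43.607′ = 0.726783°; total 54.726783
  N → positive
  Lon: 33.6119′ = 0.560198°; total 68.560198
  E → positive
Point 3:
  Lat: 0 + 37.913/60 = 0.631883
  S ⇒ negate
  Longitude: 0 + 39.722/60 = 0.662033
  E ⇒ keep positive
Point 4:
  φ: 31.1′ = 0.518333°; total 89.518333
  N → positive
  Lon: 51.0121′ = 0.850202°; total 176.850202
  W → negative
Point 5:
  φ: 54 + 10.5143/60 = 54.175238
  hemisphere S, so the sign is −
  λ: 25 + 22.84/60 = 25.380667
  hemisphere W, so the sign is −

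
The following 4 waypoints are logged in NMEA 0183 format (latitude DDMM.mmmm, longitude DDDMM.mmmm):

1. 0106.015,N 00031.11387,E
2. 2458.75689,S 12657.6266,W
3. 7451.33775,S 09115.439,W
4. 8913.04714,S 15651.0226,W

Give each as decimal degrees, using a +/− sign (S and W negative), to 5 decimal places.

1. 1.10025, 0.51856
2. -24.97928, -126.96044
3. -74.85563, -91.25732
4. -89.21745, -156.85038

Point 1:
  Lat: degrees = first 2 digits = 1, minutes = 6.015; 1 + 6.015/60 = 1.100250
  N → positive
  Longitude: split at 3 digits → 000° and 31.11387′; 0 + 31.11387/60 = 0.518565
  E ⇒ keep positive
Point 2:
  φ: degrees = first 2 digits = 24, minutes = 58.75689; 24 + 58.75689/60 = 24.979282
  hemisphere S, so the sign is −
  Longitude: split at 3 digits → 126° and 57.6266′; 126 + 57.6266/60 = 126.960443
  W → negative
Point 3:
  φ: split at 2 digits → 74° and 51.33775′; 74 + 51.33775/60 = 74.855629
  hemisphere S, so the sign is −
  Lon: split at 3 digits → 091° and 15.439′; 91 + 15.439/60 = 91.257317
  hemisphere W, so the sign is −
Point 4:
  Lat: degrees = first 2 digits = 89, minutes = 13.04714; 89 + 13.04714/60 = 89.217452
  hemisphere S, so the sign is −
  λ: degrees = first 3 digits = 156, minutes = 51.0226; 156 + 51.0226/60 = 156.850377
  hemisphere W, so the sign is −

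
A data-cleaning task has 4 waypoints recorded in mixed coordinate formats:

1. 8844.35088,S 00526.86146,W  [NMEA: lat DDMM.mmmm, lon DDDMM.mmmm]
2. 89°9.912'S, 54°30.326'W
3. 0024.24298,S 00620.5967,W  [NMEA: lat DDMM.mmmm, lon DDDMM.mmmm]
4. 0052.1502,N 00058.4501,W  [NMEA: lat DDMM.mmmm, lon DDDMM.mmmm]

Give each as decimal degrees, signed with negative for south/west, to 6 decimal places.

1. -88.739181, -5.447691
2. -89.165200, -54.505433
3. -0.404050, -6.343278
4. 0.869170, -0.974168

Point 1:
  Latitude: split at 2 digits → 88° and 44.35088′; 88 + 44.35088/60 = 88.7391813
  S → negative
  Lon: degrees = first 3 digits = 5, minutes = 26.86146; 5 + 26.86146/60 = 5.4476910
  W ⇒ negate
Point 2:
  Lat: 89 + 9.912/60 = 89.1652000
  hemisphere S, so the sign is −
  Lon: 30.326′ = 0.505433°; total 54.5054333
  hemisphere W, so the sign is −
Point 3:
  φ: degrees = first 2 digits = 0, minutes = 24.24298; 0 + 24.24298/60 = 0.4040497
  hemisphere S, so the sign is −
  Lon: degrees = first 3 digits = 6, minutes = 20.5967; 6 + 20.5967/60 = 6.3432783
  W → negative
Point 4:
  Latitude: split at 2 digits → 00° and 52.1502′; 0 + 52.1502/60 = 0.8691700
  N ⇒ keep positive
  Longitude: degrees = first 3 digits = 0, minutes = 58.4501; 0 + 58.4501/60 = 0.9741683
  W ⇒ negate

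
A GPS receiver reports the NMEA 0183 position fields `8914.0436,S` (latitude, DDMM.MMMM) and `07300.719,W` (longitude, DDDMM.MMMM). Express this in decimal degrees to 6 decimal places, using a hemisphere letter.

φ: degrees = first 2 digits = 89, minutes = 14.0436; 89 + 14.0436/60 = 89.2340600
λ: split at 3 digits → 073° and 0.719′; 73 + 0.719/60 = 73.0119833

89.234060° S, 73.011983° W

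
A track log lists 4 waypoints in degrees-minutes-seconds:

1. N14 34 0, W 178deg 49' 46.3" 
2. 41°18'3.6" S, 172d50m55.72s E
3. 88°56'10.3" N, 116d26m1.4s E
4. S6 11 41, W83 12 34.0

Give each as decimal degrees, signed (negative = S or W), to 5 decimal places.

Point 1:
  φ: 34′ + 0″ = 34.00000′; 14 + 34.00000/60 = 14.566667
  N → positive
  λ: 178° + 49/60 + 46.3/3600 = 178 + 0.816667 + 0.012861 = 178.829528
  W → negative
Point 2:
  Lat: 41° + 18/60 + 3.6/3600 = 41 + 0.300000 + 0.001000 = 41.301000
  S ⇒ negate
  λ: 50′ + 55.72″ = 50.92867′; 172 + 50.92867/60 = 172.848811
  E → positive
Point 3:
  Latitude: 88° + 56/60 + 10.3/3600 = 88 + 0.933333 + 0.002861 = 88.936194
  N ⇒ keep positive
  λ: 116° + 26/60 + 1.4/3600 = 116 + 0.433333 + 0.000389 = 116.433722
  E ⇒ keep positive
Point 4:
  Latitude: 6 + 11/60 + 41/3600 = 6.194722
  S → negative
  Longitude: 83 + 12/60 + 34/3600 = 83.209444
  hemisphere W, so the sign is −

1. 14.56667, -178.82953
2. -41.30100, 172.84881
3. 88.93619, 116.43372
4. -6.19472, -83.20944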